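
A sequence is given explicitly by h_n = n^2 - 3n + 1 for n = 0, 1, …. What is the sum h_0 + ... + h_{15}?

Over n = 0..15: Σn = 120, Σn² = 1240.
Total = (1)·1240 + (-3)·120 + (1)·16 = 896.

896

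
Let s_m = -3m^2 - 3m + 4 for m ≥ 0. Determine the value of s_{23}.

s_{23} = -3·23^2 - 3·23 + 4 = -1652.

-1652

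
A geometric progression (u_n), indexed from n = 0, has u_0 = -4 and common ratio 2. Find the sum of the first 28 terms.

u_n = (-4)·2^(n-0).
S = (-4)·(2^28 - 1)/(2 - 1) = (-4)·(268435456 - 1)/(1) = -1073741820.

-1073741820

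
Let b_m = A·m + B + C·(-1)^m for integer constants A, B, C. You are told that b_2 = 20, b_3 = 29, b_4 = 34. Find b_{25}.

183

At m = 2, 3, 4: 2A + B + C = 20; 3A + B - C = 29; 4A + B + C = 34.
Subtracting the first from the second: A - 2C = 9.
Subtracting the second from the third: A + 2C = 5.
Solving: C = -1, A = 7, then B = 7.
Hence b_{25} = 7·25 + 7 + (-1)·(-1) = 183.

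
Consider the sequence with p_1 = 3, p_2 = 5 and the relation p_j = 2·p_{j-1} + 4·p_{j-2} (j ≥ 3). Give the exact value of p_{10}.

75776

p_3 = 22, p_4 = 64, p_5 = 216, p_6 = 688, p_7 = 2240, p_8 = 7232, p_9 = 23424, p_{10} = 75776.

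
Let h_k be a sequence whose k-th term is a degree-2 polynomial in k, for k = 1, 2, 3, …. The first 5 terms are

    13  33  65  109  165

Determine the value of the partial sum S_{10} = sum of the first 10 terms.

2470

1st diffs: 20, 32, 44, 56.
2nd diffs: 12, 12, 12 (constant).
Newton forward-difference form: h_k = 13 + 20·C(k-1,1) + 12·C(k-1,2).
Continuing: …, 233, 313, 405, 509, …, h_{10} = 625.
Summing k = 1..10 (10 terms) gives 2470.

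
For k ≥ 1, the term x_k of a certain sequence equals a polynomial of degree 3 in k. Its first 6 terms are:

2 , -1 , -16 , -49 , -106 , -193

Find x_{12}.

1st diffs: -3, -15, -33, -57, -87.
2nd diffs: -12, -18, -24, -30.
3rd diffs: -6, -6, -6 (constant).
Newton forward-difference form: x_k = 2 + (-3)·C(k-1,1) + (-12)·C(k-1,2) + (-6)·C(k-1,3).
At k = 12: k-1 = 11, so x_{12} = 2 - 33 - 660 - 990 = -1681.

-1681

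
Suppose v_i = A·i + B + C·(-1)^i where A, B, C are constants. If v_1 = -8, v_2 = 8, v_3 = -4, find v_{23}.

36

The three given values yield: A + B - C = -8; 2A + B + C = 8; 3A + B - C = -4.
Subtracting the first from the second: A + 2C = 16.
Subtracting the second from the third: A - 2C = -12.
Solving: C = 7, A = 2, then B = -3.
Hence v_{23} = 2·23 + (-3) + 7·(-1) = 36.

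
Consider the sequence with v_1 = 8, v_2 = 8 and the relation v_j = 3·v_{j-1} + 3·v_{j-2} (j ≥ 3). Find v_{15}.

Applying the relation repeatedly:
v_3 = 48, v_4 = 168, v_5 = 648, …, v_{12} = 7274448, v_{13} = 27579528, v_{14} = 104561928, v_{15} = 396424368.

396424368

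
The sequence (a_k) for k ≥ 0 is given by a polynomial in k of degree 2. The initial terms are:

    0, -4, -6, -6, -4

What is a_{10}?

50

1st diffs: -4, -2, 0, 2.
2nd diffs: 2, 2, 2 (constant).
Newton forward-difference form: a_k = (-4)·C(k,1) + 2·C(k,2).
At k = 10: k = 10, so a_{10} = -40 + 90 = 50.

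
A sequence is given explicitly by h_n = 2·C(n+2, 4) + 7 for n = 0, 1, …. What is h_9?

667

C(11, 4) = 330, so h_9 = 667.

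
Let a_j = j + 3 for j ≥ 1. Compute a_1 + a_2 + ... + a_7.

49

Over j = 1..7: Σj = 28.
Total = (1)·28 + (3)·7 = 49.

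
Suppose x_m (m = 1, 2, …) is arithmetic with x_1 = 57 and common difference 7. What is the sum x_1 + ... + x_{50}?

x_m = 57 + (m - 1)·7.
x_{50} = 400; S = 50·(57 + 400)/2 = 11425.

11425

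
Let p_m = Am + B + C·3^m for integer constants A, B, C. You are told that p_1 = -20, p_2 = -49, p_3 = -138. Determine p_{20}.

-17433921991

The three given values yield: A + B + 3C = -20; 2A + B + 9C = -49; 3A + B + 27C = -138.
Subtracting the first from the second: A + 6C = -29.
Subtracting the second from the third: A + 18C = -89.
Solving: C = -5, A = 1, then B = -6.
Hence p_{20} = 1·20 + (-6) + (-5)·3486784401 = -17433921991.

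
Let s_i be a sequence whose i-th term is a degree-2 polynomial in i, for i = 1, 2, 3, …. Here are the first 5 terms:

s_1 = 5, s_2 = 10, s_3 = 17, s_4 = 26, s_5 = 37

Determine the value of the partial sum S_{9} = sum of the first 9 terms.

393

1st diffs: 5, 7, 9, 11.
2nd diffs: 2, 2, 2 (constant).
Newton forward-difference form: s_i = 5 + 5·C(i-1,1) + 2·C(i-1,2).
Continuing: 50, 65, 82, 101.
Summing i = 1..9 (9 terms) gives 393.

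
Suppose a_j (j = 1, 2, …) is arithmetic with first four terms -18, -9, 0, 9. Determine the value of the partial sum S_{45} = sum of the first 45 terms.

Common difference d = 9.
a_j = -18 + (j - 1)·9.
a_{45} = 378; S = 45·(-18 + 378)/2 = 8100.

8100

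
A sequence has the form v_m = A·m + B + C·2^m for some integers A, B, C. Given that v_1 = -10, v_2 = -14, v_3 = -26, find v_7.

Plug in m = 1, 2, 3: A + B + 2C = -10; 2A + B + 4C = -14; 3A + B + 8C = -26.
Subtracting the first from the second: A + 2C = -4.
Subtracting the second from the third: A + 4C = -12.
Solving: C = -4, A = 4, then B = -6.
So v_m = 4·m + (-6) + (-4)·2^m; at m=7 this is -490.

-490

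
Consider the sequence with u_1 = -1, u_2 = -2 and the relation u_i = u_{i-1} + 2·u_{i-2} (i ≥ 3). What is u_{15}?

Iterate the recurrence:
u_3 = -4;  u_4 = -8;  u_5 = -16;  …;  u_{12} = -2048;  u_{13} = -4096;  u_{14} = -8192;  u_{15} = -16384.
(Characteristic roots are 2 and -1.)

-16384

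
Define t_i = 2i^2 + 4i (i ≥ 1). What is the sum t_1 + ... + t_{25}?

12350

Over i = 1..25: Σi = 325, Σi² = 5525.
Total = (2)·5525 + (4)·325 = 12350.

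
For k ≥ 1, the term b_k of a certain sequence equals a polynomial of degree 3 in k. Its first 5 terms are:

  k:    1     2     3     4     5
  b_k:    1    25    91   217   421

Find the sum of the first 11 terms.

1st diffs: 24, 66, 126, 204.
2nd diffs: 42, 60, 78.
3rd diffs: 18, 18 (constant).
So b_k = 3k^3 + 3k^2 - 6k + 1.
Continuing: …, 721, 1135, 1681, 2377, …, b_{11} = 4291.
Summing k = 1..11 (11 terms) gives 14201.

14201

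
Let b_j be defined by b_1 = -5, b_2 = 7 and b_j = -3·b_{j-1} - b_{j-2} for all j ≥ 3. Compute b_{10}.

Step forward from the initial values:
b_3 = -16; b_4 = 41; b_5 = -107; b_6 = 280; b_7 = -733; b_8 = 1919; b_9 = -5024; b_{10} = 13153.

13153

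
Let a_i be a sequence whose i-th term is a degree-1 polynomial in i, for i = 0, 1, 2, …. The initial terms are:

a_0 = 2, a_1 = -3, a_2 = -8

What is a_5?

-23

1st diffs: -5, -5 (constant).
So a_i = -5i + 2.
Evaluating at i = 5 gives a_5 = -23.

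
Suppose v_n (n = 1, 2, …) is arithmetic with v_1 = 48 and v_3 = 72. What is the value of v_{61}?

Common difference d = (72 - 48) / (3 - 1) = 12.
v_n = 48 + (n - 1)·12.
v_{61} = 48 + 60·12 = 768.

768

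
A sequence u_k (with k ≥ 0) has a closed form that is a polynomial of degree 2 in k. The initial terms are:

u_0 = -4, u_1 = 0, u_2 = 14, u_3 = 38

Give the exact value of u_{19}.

1782

1st diffs: 4, 14, 24.
2nd diffs: 10, 10 (constant).
So u_k = 5k^2 - k - 4.
Evaluating at k = 19 gives u_{19} = 1782.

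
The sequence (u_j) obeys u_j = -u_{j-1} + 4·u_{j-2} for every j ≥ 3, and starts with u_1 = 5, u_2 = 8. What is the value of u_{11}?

-132

Applying the relation repeatedly:
u_3 = 12;  u_4 = 20;  u_5 = 28;  u_6 = 52;  u_7 = 60;  u_8 = 148;  u_9 = 92;  u_{10} = 500;  u_{11} = -132.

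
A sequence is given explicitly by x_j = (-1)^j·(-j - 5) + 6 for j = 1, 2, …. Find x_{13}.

24

(-1)^13 = -1; -j - 5 at j=13 is -18; so x_{13} = 24.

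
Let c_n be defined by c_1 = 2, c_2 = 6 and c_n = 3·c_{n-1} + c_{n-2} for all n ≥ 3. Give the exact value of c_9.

25940

Applying the relation repeatedly:
c_3 = 20; c_4 = 66; c_5 = 218; c_6 = 720; c_7 = 2378; c_8 = 7854; c_9 = 25940.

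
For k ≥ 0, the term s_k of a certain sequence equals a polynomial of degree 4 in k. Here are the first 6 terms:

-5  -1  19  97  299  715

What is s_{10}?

1st diffs: 4, 20, 78, 202, 416.
2nd diffs: 16, 58, 124, 214.
3rd diffs: 42, 66, 90.
4th diffs: 24, 24 (constant).
Newton forward-difference form: s_k = -5 + 4·C(k,1) + 16·C(k,2) + 42·C(k,3) + 24·C(k,4).
At k = 10: k = 10, so s_{10} = -5 + 40 + 720 + 5040 + 5040 = 10835.

10835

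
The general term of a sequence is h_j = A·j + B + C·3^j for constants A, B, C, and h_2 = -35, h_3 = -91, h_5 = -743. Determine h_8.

Plug in j = 2, 3, 5: 2A + B + 9C = -35; 3A + B + 27C = -91; 5A + B + 243C = -743.
Subtracting the first from the second: A + 18C = -56.
Subtracting the second from the third: 2A + 216C = -652.
Solving: C = -3, A = -2, then B = -4.
Therefore h_8 = -16 + (-4) + (-3)·6561 = -19703.

-19703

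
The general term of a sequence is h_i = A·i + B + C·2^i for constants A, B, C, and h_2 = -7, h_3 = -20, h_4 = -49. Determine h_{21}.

At i = 2, 3, 4: 2A + B + 4C = -7; 3A + B + 8C = -20; 4A + B + 16C = -49.
Subtracting the first from the second: A + 4C = -13.
Subtracting the second from the third: A + 8C = -29.
Solving: C = -4, A = 3, then B = 3.
Hence h_{21} = 3·21 + 3 + (-4)·2097152 = -8388542.

-8388542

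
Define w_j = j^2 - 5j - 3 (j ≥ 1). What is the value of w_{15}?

147

w_{15} = 1·15^2 - 5·15 - 3 = 147.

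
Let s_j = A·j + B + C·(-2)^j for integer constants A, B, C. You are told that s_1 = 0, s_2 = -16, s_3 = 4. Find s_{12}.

At j = 1, 2, 3: A + B - 2C = 0; 2A + B + 4C = -16; 3A + B - 8C = 4.
Subtracting the first from the second: A + 6C = -16.
Subtracting the second from the third: A - 12C = 20.
Solving: C = -2, A = -4, then B = 0.
Hence s_{12} = -4·12 + 0 + (-2)·4096 = -8240.

-8240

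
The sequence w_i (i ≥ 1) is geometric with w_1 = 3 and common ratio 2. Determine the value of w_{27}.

201326592

w_i = 3·2^(i-1).
w_{27} = 3·2^26 = 201326592.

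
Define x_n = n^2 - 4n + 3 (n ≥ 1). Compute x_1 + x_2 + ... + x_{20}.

Over n = 1..20: Σn = 210, Σn² = 2870.
Total = (1)·2870 + (-4)·210 + (3)·20 = 2090.

2090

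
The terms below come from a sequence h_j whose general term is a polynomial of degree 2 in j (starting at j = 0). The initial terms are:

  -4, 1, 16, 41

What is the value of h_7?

241

1st diffs: 5, 15, 25.
2nd diffs: 10, 10 (constant).
So h_j = 5j^2 - 4.
Evaluating at j = 7 gives h_7 = 241.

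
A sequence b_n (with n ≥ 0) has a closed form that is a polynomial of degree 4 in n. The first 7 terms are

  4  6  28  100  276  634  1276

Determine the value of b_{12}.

1st diffs: 2, 22, 72, 176, 358, 642.
2nd diffs: 20, 50, 104, 182, 284.
3rd diffs: 30, 54, 78, 102.
4th diffs: 24, 24, 24 (constant).
Newton forward-difference form: b_n = 4 + 2·C(n,1) + 20·C(n,2) + 30·C(n,3) + 24·C(n,4).
At n = 12: n = 12, so b_{12} = 4 + 24 + 1320 + 6600 + 11880 = 19828.

19828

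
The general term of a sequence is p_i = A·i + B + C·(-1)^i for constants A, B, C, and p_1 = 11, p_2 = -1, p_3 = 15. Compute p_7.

Write the equations: A + B - C = 11; 2A + B + C = -1; 3A + B - C = 15.
Subtracting the first from the second: A + 2C = -12.
Subtracting the second from the third: A - 2C = 16.
Solving: C = -7, A = 2, then B = 2.
So p_i = 2·i + 2 + (-7)·(-1)^i; at i=7 this is 23.

23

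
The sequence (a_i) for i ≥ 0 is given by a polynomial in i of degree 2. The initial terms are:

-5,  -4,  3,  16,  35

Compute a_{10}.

1st diffs: 1, 7, 13, 19.
2nd diffs: 6, 6, 6 (constant).
So a_i = 3i^2 - 2i - 5.
Evaluating at i = 10 gives a_{10} = 275.

275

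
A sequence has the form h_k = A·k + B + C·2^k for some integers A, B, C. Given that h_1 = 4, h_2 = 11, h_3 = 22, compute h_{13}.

The three given values yield: A + B + 2C = 4; 2A + B + 4C = 11; 3A + B + 8C = 22.
Subtracting the first from the second: A + 2C = 7.
Subtracting the second from the third: A + 4C = 11.
Solving: C = 2, A = 3, then B = -3.
Hence h_{13} = 3·13 + (-3) + 2·8192 = 16420.

16420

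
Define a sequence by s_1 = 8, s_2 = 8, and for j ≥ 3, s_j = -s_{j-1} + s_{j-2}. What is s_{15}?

Step forward from the initial values:
s_3 = 0;  s_4 = 8;  s_5 = -8;  …;  s_{12} = 272;  s_{13} = -440;  s_{14} = 712;  s_{15} = -1152.

-1152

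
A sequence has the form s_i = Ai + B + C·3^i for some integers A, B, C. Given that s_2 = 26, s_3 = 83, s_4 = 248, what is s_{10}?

177170

Plug in i = 2, 3, 4: 2A + B + 9C = 26; 3A + B + 27C = 83; 4A + B + 81C = 248.
Subtracting the first from the second: A + 18C = 57.
Subtracting the second from the third: A + 54C = 165.
Solving: C = 3, A = 3, then B = -7.
So s_i = 3·i + (-7) + 3·3^i; at i=10 this is 177170.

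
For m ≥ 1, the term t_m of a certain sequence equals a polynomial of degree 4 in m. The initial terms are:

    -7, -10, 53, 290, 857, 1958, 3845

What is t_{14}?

70310

1st diffs: -3, 63, 237, 567, 1101, 1887.
2nd diffs: 66, 174, 330, 534, 786.
3rd diffs: 108, 156, 204, 252.
4th diffs: 48, 48, 48 (constant).
Newton forward-difference form: t_m = -7 + (-3)·C(m-1,1) + 66·C(m-1,2) + 108·C(m-1,3) + 48·C(m-1,4).
At m = 14: m-1 = 13, so t_{14} = -7 - 39 + 5148 + 30888 + 34320 = 70310.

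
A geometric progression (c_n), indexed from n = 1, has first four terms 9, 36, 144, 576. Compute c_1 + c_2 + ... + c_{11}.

12582909

Common ratio r = 4.
c_n = 9·4^(n-1).
S = 9·(4^11 - 1)/(4 - 1) = 9·(4194304 - 1)/(3) = 12582909.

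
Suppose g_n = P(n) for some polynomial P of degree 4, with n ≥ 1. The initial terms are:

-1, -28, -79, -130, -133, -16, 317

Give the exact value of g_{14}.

21800

1st diffs: -27, -51, -51, -3, 117, 333.
2nd diffs: -24, 0, 48, 120, 216.
3rd diffs: 24, 48, 72, 96.
4th diffs: 24, 24, 24 (constant).
Newton forward-difference form: g_n = -1 + (-27)·C(n-1,1) + (-24)·C(n-1,2) + 24·C(n-1,3) + 24·C(n-1,4).
At n = 14: n-1 = 13, so g_{14} = -1 - 351 - 1872 + 6864 + 17160 = 21800.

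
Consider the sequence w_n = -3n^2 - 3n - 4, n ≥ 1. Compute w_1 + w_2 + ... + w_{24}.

Over n = 1..24: Σn = 300, Σn² = 4900.
Total = (-3)·4900 + (-3)·300 + (-4)·24 = -15696.

-15696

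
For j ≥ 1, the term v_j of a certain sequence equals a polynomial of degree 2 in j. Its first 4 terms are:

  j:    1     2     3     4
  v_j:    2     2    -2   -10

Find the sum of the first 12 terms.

-856

1st diffs: 0, -4, -8.
2nd diffs: -4, -4 (constant).
Newton forward-difference form: v_j = 2 + (-4)·C(j-1,2).
Continuing: …, -22, -38, -58, -82, …, v_{12} = -218.
Summing j = 1..12 (12 terms) gives -856.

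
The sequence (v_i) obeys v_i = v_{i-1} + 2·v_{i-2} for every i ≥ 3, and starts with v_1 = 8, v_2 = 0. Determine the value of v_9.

Iterate the recurrence:
v_3 = 16  v_4 = 16  v_5 = 48  v_6 = 80  v_7 = 176  v_8 = 336  v_9 = 688.
(Characteristic roots are 2 and -1.)

688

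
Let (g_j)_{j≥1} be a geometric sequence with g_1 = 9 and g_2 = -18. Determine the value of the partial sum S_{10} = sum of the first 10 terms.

Common ratio r = -2.
g_j = 9·(-2)^(j-1).
S = 9·((-2)^10 - 1)/(-2 - 1) = 9·(1024 - 1)/(-3) = -3069.

-3069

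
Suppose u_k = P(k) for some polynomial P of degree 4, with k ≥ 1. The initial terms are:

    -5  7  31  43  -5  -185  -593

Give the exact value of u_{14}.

1st diffs: 12, 24, 12, -48, -180, -408.
2nd diffs: 12, -12, -60, -132, -228.
3rd diffs: -24, -48, -72, -96.
4th diffs: -24, -24, -24 (constant).
Newton forward-difference form: u_k = -5 + 12·C(k-1,1) + 12·C(k-1,2) + (-24)·C(k-1,3) + (-24)·C(k-1,4).
At k = 14: k-1 = 13, so u_{14} = -5 + 156 + 936 - 6864 - 17160 = -22937.

-22937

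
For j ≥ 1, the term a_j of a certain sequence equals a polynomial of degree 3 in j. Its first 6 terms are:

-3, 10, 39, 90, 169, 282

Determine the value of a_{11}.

1st diffs: 13, 29, 51, 79, 113.
2nd diffs: 16, 22, 28, 34.
3rd diffs: 6, 6, 6 (constant).
Newton forward-difference form: a_j = -3 + 13·C(j-1,1) + 16·C(j-1,2) + 6·C(j-1,3).
At j = 11: j-1 = 10, so a_{11} = -3 + 130 + 720 + 720 = 1567.

1567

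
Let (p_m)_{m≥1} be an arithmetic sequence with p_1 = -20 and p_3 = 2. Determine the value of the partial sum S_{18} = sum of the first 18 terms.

Common difference d = (2 - (-20)) / (3 - 1) = 11.
p_m = -20 + (m - 1)·11.
p_{18} = 167; S = 18·(-20 + 167)/2 = 1323.

1323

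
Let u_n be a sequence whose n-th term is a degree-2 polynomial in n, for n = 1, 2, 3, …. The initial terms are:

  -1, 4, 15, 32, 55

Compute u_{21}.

1st diffs: 5, 11, 17, 23.
2nd diffs: 6, 6, 6 (constant).
So u_n = 3n^2 - 4n.
Evaluating at n = 21 gives u_{21} = 1239.

1239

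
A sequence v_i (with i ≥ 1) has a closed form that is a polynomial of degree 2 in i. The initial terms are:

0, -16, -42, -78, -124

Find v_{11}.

1st diffs: -16, -26, -36, -46.
2nd diffs: -10, -10, -10 (constant).
Newton forward-difference form: v_i = (-16)·C(i-1,1) + (-10)·C(i-1,2).
At i = 11: i-1 = 10, so v_{11} = -160 - 450 = -610.

-610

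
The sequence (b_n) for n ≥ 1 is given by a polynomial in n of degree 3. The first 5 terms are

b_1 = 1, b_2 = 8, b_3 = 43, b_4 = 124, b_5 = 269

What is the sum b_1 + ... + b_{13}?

21437

1st diffs: 7, 35, 81, 145.
2nd diffs: 28, 46, 64.
3rd diffs: 18, 18 (constant).
Newton forward-difference form: b_n = 1 + 7·C(n-1,1) + 28·C(n-1,2) + 18·C(n-1,3).
Continuing: …, 496, 823, 1268, 1849, …, b_{13} = 5893.
Summing n = 1..13 (13 terms) gives 21437.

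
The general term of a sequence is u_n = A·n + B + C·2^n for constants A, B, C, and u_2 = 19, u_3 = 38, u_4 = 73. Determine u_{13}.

32804

The three given values yield: 2A + B + 4C = 19; 3A + B + 8C = 38; 4A + B + 16C = 73.
Subtracting the first from the second: A + 4C = 19.
Subtracting the second from the third: A + 8C = 35.
Solving: C = 4, A = 3, then B = -3.
Therefore u_{13} = 39 + (-3) + 4·8192 = 32804.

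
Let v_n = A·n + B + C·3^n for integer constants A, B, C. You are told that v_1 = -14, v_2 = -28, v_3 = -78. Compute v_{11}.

-531406

The three given values yield: A + B + 3C = -14; 2A + B + 9C = -28; 3A + B + 27C = -78.
Subtracting the first from the second: A + 6C = -14.
Subtracting the second from the third: A + 18C = -50.
Solving: C = -3, A = 4, then B = -9.
Hence v_{11} = 4·11 + (-9) + (-3)·177147 = -531406.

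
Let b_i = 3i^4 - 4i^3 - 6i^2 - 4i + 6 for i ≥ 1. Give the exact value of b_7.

b_7 = 3·7^4 - 4·7^3 - 6·7^2 - 4·7 + 6 = 5515.

5515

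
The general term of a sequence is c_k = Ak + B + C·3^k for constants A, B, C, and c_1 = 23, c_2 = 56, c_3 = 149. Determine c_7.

Plug in k = 1, 2, 3: A + B + 3C = 23; 2A + B + 9C = 56; 3A + B + 27C = 149.
Subtracting the first from the second: A + 6C = 33.
Subtracting the second from the third: A + 18C = 93.
Solving: C = 5, A = 3, then B = 5.
Hence c_7 = 3·7 + 5 + 5·2187 = 10961.

10961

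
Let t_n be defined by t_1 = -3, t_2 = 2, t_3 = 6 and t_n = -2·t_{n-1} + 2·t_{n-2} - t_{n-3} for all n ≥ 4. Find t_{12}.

-28640

Compute successive terms:
t_4 = -5  t_5 = 20  t_6 = -56  t_7 = 157  t_8 = -446  t_9 = 1262  t_{10} = -3573  t_{11} = 10116  t_{12} = -28640.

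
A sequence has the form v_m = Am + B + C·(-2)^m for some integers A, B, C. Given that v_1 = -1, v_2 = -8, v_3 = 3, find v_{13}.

The three given values yield: A + B - 2C = -1; 2A + B + 4C = -8; 3A + B - 8C = 3.
Subtracting the first from the second: A + 6C = -7.
Subtracting the second from the third: A - 12C = 11.
Solving: C = -1, A = -1, then B = -2.
So v_m = -1·m + (-2) + (-1)·(-2)^m; at m=13 this is 8177.

8177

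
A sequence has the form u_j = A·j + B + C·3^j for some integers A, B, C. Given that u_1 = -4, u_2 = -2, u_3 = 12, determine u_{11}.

Write the equations: A + B + 3C = -4; 2A + B + 9C = -2; 3A + B + 27C = 12.
Subtracting the first from the second: A + 6C = 2.
Subtracting the second from the third: A + 18C = 14.
Solving: C = 1, A = -4, then B = -3.
Hence u_{11} = -4·11 + (-3) + 1·177147 = 177100.

177100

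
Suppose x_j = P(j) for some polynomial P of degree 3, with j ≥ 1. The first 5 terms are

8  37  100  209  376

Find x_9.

1864

1st diffs: 29, 63, 109, 167.
2nd diffs: 34, 46, 58.
3rd diffs: 12, 12 (constant).
Newton forward-difference form: x_j = 8 + 29·C(j-1,1) + 34·C(j-1,2) + 12·C(j-1,3).
At j = 9: j-1 = 8, so x_9 = 8 + 232 + 952 + 672 = 1864.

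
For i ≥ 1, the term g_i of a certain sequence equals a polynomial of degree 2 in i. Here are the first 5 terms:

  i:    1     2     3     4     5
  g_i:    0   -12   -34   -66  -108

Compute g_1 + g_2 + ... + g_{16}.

1st diffs: -12, -22, -32, -42.
2nd diffs: -10, -10, -10 (constant).
So g_i = -5i^2 + 3i + 2.
Continuing: …, -160, -222, -294, -376, …, g_{16} = -1230.
Summing i = 1..16 (16 terms) gives -7040.

-7040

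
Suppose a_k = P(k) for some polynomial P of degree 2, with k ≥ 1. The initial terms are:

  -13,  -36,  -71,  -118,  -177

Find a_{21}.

-2753

1st diffs: -23, -35, -47, -59.
2nd diffs: -12, -12, -12 (constant).
So a_k = -6k^2 - 5k - 2.
Evaluating at k = 21 gives a_{21} = -2753.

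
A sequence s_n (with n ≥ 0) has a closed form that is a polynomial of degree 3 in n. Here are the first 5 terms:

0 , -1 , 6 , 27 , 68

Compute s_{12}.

1st diffs: -1, 7, 21, 41.
2nd diffs: 8, 14, 20.
3rd diffs: 6, 6 (constant).
Newton forward-difference form: s_n = (-1)·C(n,1) + 8·C(n,2) + 6·C(n,3).
At n = 12: n = 12, so s_{12} = -12 + 528 + 1320 = 1836.

1836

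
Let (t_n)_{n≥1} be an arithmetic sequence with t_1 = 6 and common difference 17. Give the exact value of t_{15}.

t_n = 6 + (n - 1)·17.
t_{15} = 6 + 14·17 = 244.

244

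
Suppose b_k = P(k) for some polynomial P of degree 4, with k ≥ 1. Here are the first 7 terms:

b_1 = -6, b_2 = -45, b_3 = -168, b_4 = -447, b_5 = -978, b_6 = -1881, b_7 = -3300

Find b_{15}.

-58428

1st diffs: -39, -123, -279, -531, -903, -1419.
2nd diffs: -84, -156, -252, -372, -516.
3rd diffs: -72, -96, -120, -144.
4th diffs: -24, -24, -24 (constant).
So b_k = -k^4 - 2k^3 - 5k^2 + 5k - 3.
Evaluating at k = 15 gives b_{15} = -58428.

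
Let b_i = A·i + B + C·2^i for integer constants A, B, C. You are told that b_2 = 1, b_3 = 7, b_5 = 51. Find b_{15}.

65503

At i = 2, 3, 5: 2A + B + 4C = 1; 3A + B + 8C = 7; 5A + B + 32C = 51.
Subtracting the first from the second: A + 4C = 6.
Subtracting the second from the third: 2A + 24C = 44.
Solving: C = 2, A = -2, then B = -3.
Hence b_{15} = -2·15 + (-3) + 2·32768 = 65503.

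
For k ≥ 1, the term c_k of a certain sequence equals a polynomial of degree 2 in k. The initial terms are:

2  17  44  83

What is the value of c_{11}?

1st diffs: 15, 27, 39.
2nd diffs: 12, 12 (constant).
Newton forward-difference form: c_k = 2 + 15·C(k-1,1) + 12·C(k-1,2).
At k = 11: k-1 = 10, so c_{11} = 2 + 150 + 540 = 692.

692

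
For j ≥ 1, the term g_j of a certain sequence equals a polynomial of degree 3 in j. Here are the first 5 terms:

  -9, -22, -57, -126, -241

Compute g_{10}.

-1926

1st diffs: -13, -35, -69, -115.
2nd diffs: -22, -34, -46.
3rd diffs: -12, -12 (constant).
So g_j = -2j^3 + j^2 - 2j - 6.
Evaluating at j = 10 gives g_{10} = -1926.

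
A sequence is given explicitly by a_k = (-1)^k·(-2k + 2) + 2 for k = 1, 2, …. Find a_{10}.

-16

(-1)^10 = 1; -2k + 2 at k=10 is -18; so a_{10} = -16.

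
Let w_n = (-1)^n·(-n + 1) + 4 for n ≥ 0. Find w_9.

12

(-1)^9 = -1; -n + 1 at n=9 is -8; so w_9 = 12.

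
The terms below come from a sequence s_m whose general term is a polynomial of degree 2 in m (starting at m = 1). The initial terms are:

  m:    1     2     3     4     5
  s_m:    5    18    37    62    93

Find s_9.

277

1st diffs: 13, 19, 25, 31.
2nd diffs: 6, 6, 6 (constant).
Newton forward-difference form: s_m = 5 + 13·C(m-1,1) + 6·C(m-1,2).
At m = 9: m-1 = 8, so s_9 = 5 + 104 + 168 = 277.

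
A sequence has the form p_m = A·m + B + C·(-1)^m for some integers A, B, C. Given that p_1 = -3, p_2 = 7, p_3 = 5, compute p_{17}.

Write the equations: A + B - C = -3; 2A + B + C = 7; 3A + B - C = 5.
Subtracting the first from the second: A + 2C = 10.
Subtracting the second from the third: A - 2C = -2.
Solving: C = 3, A = 4, then B = -4.
Hence p_{17} = 4·17 + (-4) + 3·(-1) = 61.

61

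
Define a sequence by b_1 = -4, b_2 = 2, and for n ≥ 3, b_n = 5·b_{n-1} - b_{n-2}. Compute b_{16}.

Compute successive terms:
b_3 = 14; b_4 = 68; b_5 = 326; …; b_{13} = 90541436; b_{14} = 433810082; b_{15} = 2078508974; b_{16} = 9958734788.

9958734788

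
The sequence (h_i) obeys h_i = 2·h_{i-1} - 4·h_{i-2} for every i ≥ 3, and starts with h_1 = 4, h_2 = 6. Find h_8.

Applying the relation repeatedly:
h_3 = -4;  h_4 = -32;  h_5 = -48;  h_6 = 32;  h_7 = 256;  h_8 = 384.

384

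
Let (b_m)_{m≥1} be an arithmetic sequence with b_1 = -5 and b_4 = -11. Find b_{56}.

Common difference d = (-11 - (-5)) / (4 - 1) = -2.
b_m = -5 + (m - 1)·(-2).
b_{56} = -5 + 55·(-2) = -115.

-115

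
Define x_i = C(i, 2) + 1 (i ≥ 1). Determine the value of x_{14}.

92

C(14, 2) = 91, so x_{14} = 92.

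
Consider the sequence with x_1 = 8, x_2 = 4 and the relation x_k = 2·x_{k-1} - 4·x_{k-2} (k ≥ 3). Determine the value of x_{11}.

-2048

x_3 = -24; x_4 = -64; x_5 = -32; x_6 = 192; x_7 = 512; x_8 = 256; x_9 = -1536; x_{10} = -4096; x_{11} = -2048.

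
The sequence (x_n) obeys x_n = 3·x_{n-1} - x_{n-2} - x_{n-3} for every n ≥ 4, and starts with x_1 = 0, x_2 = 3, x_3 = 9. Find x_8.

864

Compute successive terms:
x_4 = 24  x_5 = 60  x_6 = 147  x_7 = 357  x_8 = 864.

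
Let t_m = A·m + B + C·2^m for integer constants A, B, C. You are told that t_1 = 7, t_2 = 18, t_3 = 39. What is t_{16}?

Plug in m = 1, 2, 3: A + B + 2C = 7; 2A + B + 4C = 18; 3A + B + 8C = 39.
Subtracting the first from the second: A + 2C = 11.
Subtracting the second from the third: A + 4C = 21.
Solving: C = 5, A = 1, then B = -4.
So t_m = 1·m + (-4) + 5·2^m; at m=16 this is 327692.

327692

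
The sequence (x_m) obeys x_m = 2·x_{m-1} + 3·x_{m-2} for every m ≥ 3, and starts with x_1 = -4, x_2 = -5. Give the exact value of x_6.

Compute successive terms:
x_3 = -22, x_4 = -59, x_5 = -184, x_6 = -545.
(Characteristic roots are 3 and -1.)

-545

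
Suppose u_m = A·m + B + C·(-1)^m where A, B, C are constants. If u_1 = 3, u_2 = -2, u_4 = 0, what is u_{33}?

At m = 1, 2, 4: A + B - C = 3; 2A + B + C = -2; 4A + B + C = 0.
Subtracting the first from the second: A + 2C = -5.
Subtracting the second from the third: 2A = 2.
Solving: C = -3, A = 1, then B = -1.
So u_m = 1·m + (-1) + (-3)·(-1)^m; at m=33 this is 35.

35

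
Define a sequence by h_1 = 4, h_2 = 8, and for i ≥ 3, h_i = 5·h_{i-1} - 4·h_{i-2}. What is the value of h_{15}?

357913944

Applying the relation repeatedly:
h_3 = 24; h_4 = 88; h_5 = 344; …; h_{12} = 5592408; h_{13} = 22369624; h_{14} = 89478488; h_{15} = 357913944.
(Characteristic roots are 4 and 1.)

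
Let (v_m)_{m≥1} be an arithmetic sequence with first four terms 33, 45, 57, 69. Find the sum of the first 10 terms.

870

Common difference d = 12.
v_m = 33 + (m - 1)·12.
v_{10} = 141; S = 10·(33 + 141)/2 = 870.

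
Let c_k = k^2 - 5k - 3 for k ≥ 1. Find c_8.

c_8 = 1·8^2 - 5·8 - 3 = 21.

21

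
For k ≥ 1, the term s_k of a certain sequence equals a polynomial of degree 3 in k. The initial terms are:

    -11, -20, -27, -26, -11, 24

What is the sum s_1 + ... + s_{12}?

2684

1st diffs: -9, -7, 1, 15, 35.
2nd diffs: 2, 8, 14, 20.
3rd diffs: 6, 6, 6 (constant).
Newton forward-difference form: s_k = -11 + (-9)·C(k-1,1) + 2·C(k-1,2) + 6·C(k-1,3).
Continuing: …, 85, 178, 309, 484, …, s_{12} = 990.
Summing k = 1..12 (12 terms) gives 2684.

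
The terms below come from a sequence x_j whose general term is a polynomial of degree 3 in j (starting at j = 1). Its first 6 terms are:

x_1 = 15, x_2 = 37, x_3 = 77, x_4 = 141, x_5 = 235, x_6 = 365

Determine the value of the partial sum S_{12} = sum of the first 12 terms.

1st diffs: 22, 40, 64, 94, 130.
2nd diffs: 18, 24, 30, 36.
3rd diffs: 6, 6, 6 (constant).
So x_j = j^3 + 3j^2 + 6j + 5.
Continuing: …, 537, 757, 1031, 1365, …, x_{12} = 2237.
Summing j = 1..12 (12 terms) gives 8562.

8562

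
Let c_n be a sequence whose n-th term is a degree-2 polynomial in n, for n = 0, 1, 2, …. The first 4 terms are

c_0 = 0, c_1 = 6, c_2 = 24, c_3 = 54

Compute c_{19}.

2166

1st diffs: 6, 18, 30.
2nd diffs: 12, 12 (constant).
Newton forward-difference form: c_n = 6·C(n,1) + 12·C(n,2).
At n = 19: n = 19, so c_{19} = 114 + 2052 = 2166.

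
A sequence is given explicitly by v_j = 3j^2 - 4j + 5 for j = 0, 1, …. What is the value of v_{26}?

1929

v_{26} = 3·26^2 - 4·26 + 5 = 1929.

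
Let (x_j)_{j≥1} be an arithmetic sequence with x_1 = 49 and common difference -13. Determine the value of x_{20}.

x_j = 49 + (j - 1)·(-13).
x_{20} = 49 + 19·(-13) = -198.

-198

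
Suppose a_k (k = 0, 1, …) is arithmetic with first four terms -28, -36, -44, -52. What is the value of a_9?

-100

Common difference d = -8.
a_k = -28 + (k - 0)·(-8).
a_9 = -28 + 9·(-8) = -100.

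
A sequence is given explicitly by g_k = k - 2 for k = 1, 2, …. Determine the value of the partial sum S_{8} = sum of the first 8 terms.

Over k = 1..8: Σk = 36.
Total = (1)·36 + (-2)·8 = 20.

20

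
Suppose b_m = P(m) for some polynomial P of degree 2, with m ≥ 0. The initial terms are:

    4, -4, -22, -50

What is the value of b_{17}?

-1492

1st diffs: -8, -18, -28.
2nd diffs: -10, -10 (constant).
Newton forward-difference form: b_m = 4 + (-8)·C(m,1) + (-10)·C(m,2).
At m = 17: m = 17, so b_{17} = 4 - 136 - 1360 = -1492.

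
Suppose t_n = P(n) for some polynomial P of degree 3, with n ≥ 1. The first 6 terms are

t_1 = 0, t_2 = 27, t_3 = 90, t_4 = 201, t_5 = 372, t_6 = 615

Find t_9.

1896

1st diffs: 27, 63, 111, 171, 243.
2nd diffs: 36, 48, 60, 72.
3rd diffs: 12, 12, 12 (constant).
Newton forward-difference form: t_n = 27·C(n-1,1) + 36·C(n-1,2) + 12·C(n-1,3).
At n = 9: n-1 = 8, so t_9 = 216 + 1008 + 672 = 1896.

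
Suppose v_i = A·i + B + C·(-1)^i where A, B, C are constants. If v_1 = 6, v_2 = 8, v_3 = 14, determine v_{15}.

62

The three given values yield: A + B - C = 6; 2A + B + C = 8; 3A + B - C = 14.
Subtracting the first from the second: A + 2C = 2.
Subtracting the second from the third: A - 2C = 6.
Solving: C = -1, A = 4, then B = 1.
Therefore v_{15} = 60 + 1 + (-1)·(-1) = 62.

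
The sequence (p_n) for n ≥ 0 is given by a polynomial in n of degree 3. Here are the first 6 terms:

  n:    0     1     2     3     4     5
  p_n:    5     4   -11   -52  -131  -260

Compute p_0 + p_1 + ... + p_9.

1st diffs: -1, -15, -41, -79, -129.
2nd diffs: -14, -26, -38, -50.
3rd diffs: -12, -12, -12 (constant).
Newton forward-difference form: p_n = 5 + (-1)·C(n,1) + (-14)·C(n,2) + (-12)·C(n,3).
Continuing: -451, -716, -1067, -1516.
Summing n = 0..9 (10 terms) gives -4195.

-4195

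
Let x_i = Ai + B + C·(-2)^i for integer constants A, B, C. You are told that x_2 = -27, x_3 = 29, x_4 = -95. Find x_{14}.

-81975

At i = 2, 3, 4: 2A + B + 4C = -27; 3A + B - 8C = 29; 4A + B + 16C = -95.
Subtracting the first from the second: A - 12C = 56.
Subtracting the second from the third: A + 24C = -124.
Solving: C = -5, A = -4, then B = 1.
Hence x_{14} = -4·14 + 1 + (-5)·16384 = -81975.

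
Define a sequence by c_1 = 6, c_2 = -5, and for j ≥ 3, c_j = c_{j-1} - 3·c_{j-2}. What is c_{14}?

c_3 = -23  c_4 = -8  c_5 = 61  …  c_{11} = 1177  c_{12} = -1823  c_{13} = -5354  c_{14} = 115.

115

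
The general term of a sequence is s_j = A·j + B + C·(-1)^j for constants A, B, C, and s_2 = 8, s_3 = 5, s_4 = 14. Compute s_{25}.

71

The three given values yield: 2A + B + C = 8; 3A + B - C = 5; 4A + B + C = 14.
Subtracting the first from the second: A - 2C = -3.
Subtracting the second from the third: A + 2C = 9.
Solving: C = 3, A = 3, then B = -1.
Hence s_{25} = 3·25 + (-1) + 3·(-1) = 71.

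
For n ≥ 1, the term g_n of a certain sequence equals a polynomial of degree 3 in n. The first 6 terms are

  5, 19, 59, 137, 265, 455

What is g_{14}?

5647

1st diffs: 14, 40, 78, 128, 190.
2nd diffs: 26, 38, 50, 62.
3rd diffs: 12, 12, 12 (constant).
So g_n = 2n^3 + n^2 - 3n + 5.
Evaluating at n = 14 gives g_{14} = 5647.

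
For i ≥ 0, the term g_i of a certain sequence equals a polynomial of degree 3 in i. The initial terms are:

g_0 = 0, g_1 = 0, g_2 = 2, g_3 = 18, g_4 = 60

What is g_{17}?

8432

1st diffs: 0, 2, 16, 42.
2nd diffs: 2, 14, 26.
3rd diffs: 12, 12 (constant).
Newton forward-difference form: g_i = 2·C(i,2) + 12·C(i,3).
At i = 17: i = 17, so g_{17} = 272 + 8160 = 8432.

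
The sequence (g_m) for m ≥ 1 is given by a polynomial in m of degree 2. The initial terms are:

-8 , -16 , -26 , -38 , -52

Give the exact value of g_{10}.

-152

1st diffs: -8, -10, -12, -14.
2nd diffs: -2, -2, -2 (constant).
Newton forward-difference form: g_m = -8 + (-8)·C(m-1,1) + (-2)·C(m-1,2).
At m = 10: m-1 = 9, so g_{10} = -8 - 72 - 72 = -152.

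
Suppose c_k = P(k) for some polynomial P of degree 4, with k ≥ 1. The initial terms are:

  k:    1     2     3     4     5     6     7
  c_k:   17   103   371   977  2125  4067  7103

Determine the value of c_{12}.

52553

1st diffs: 86, 268, 606, 1148, 1942, 3036.
2nd diffs: 182, 338, 542, 794, 1094.
3rd diffs: 156, 204, 252, 300.
4th diffs: 48, 48, 48 (constant).
So c_k = 2k^4 + 6k^3 + 5k^2 - k + 5.
Evaluating at k = 12 gives c_{12} = 52553.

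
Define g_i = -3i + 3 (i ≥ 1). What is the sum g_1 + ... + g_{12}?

Over i = 1..12: Σi = 78.
Total = (-3)·78 + (3)·12 = -198.

-198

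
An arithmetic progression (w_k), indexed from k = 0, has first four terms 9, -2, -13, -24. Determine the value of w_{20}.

Common difference d = -11.
w_k = 9 + (k - 0)·(-11).
w_{20} = 9 + 20·(-11) = -211.

-211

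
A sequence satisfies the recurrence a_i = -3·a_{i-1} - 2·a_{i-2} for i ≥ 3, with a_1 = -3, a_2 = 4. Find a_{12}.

Applying the relation repeatedly:
a_3 = -6, a_4 = 10, a_5 = -18, a_6 = 34, a_7 = -66, a_8 = 130, a_9 = -258, a_{10} = 514, a_{11} = -1026, a_{12} = 2050.
(Characteristic roots are -1 and -2.)

2050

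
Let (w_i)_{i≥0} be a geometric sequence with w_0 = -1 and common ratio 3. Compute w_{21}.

w_i = (-1)·3^(i-0).
w_{21} = (-1)·3^21 = -10460353203.

-10460353203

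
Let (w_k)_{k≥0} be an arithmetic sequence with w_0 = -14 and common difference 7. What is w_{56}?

378

w_k = -14 + (k - 0)·7.
w_{56} = -14 + 56·7 = 378.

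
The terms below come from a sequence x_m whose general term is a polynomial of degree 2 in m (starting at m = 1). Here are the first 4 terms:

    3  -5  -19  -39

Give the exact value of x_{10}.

1st diffs: -8, -14, -20.
2nd diffs: -6, -6 (constant).
So x_m = -3m^2 + m + 5.
Evaluating at m = 10 gives x_{10} = -285.

-285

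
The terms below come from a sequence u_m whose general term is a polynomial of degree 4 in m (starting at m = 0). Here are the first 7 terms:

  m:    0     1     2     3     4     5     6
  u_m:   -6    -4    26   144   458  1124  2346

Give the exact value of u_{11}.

1st diffs: 2, 30, 118, 314, 666, 1222.
2nd diffs: 28, 88, 196, 352, 556.
3rd diffs: 60, 108, 156, 204.
4th diffs: 48, 48, 48 (constant).
Newton forward-difference form: u_m = -6 + 2·C(m,1) + 28·C(m,2) + 60·C(m,3) + 48·C(m,4).
At m = 11: m = 11, so u_{11} = -6 + 22 + 1540 + 9900 + 15840 = 27296.

27296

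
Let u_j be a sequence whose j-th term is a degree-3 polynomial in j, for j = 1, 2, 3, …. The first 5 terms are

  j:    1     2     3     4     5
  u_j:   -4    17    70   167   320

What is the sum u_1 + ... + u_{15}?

1st diffs: 21, 53, 97, 153.
2nd diffs: 32, 44, 56.
3rd diffs: 12, 12 (constant).
Newton forward-difference form: u_j = -4 + 21·C(j-1,1) + 32·C(j-1,2) + 12·C(j-1,3).
Continuing: …, 541, 842, 1235, 1732, …, u_{15} = 7570.
Summing j = 1..15 (15 terms) gives 33085.

33085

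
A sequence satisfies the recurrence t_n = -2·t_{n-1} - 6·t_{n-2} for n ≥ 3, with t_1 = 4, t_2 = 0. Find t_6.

-384

t_3 = -24; t_4 = 48; t_5 = 48; t_6 = -384.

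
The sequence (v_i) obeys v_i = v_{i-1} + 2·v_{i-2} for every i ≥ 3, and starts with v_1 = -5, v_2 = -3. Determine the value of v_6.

-83

Iterate the recurrence:
v_3 = -13  v_4 = -19  v_5 = -45  v_6 = -83.
(Characteristic roots are 2 and -1.)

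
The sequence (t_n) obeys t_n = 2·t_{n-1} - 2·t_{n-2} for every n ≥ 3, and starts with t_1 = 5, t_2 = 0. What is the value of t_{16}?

t_3 = -10; t_4 = -20; t_5 = -20; …; t_{13} = -320; t_{14} = 0; t_{15} = 640; t_{16} = 1280.

1280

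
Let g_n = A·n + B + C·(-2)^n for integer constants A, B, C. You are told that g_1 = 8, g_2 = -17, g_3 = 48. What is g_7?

Plug in n = 1, 2, 3: A + B - 2C = 8; 2A + B + 4C = -17; 3A + B - 8C = 48.
Subtracting the first from the second: A + 6C = -25.
Subtracting the second from the third: A - 12C = 65.
Solving: C = -5, A = 5, then B = -7.
Therefore g_7 = 35 + (-7) + (-5)·(-128) = 668.

668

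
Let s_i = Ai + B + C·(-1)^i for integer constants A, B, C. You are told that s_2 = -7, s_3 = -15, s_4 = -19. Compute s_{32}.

-187

The three given values yield: 2A + B + C = -7; 3A + B - C = -15; 4A + B + C = -19.
Subtracting the first from the second: A - 2C = -8.
Subtracting the second from the third: A + 2C = -4.
Solving: C = 1, A = -6, then B = 4.
So s_i = -6·i + 4 + 1·(-1)^i; at i=32 this is -187.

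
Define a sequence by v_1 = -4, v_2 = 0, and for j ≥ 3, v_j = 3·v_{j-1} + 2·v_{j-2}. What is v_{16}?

-102521976

Step forward from the initial values:
v_3 = -8; v_4 = -24; v_5 = -88; …; v_{13} = -2269336; v_{14} = -8082360; v_{15} = -28785752; v_{16} = -102521976.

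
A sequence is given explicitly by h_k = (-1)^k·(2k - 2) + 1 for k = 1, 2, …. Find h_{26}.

(-1)^26 = 1; 2k - 2 at k=26 is 50; so h_{26} = 51.

51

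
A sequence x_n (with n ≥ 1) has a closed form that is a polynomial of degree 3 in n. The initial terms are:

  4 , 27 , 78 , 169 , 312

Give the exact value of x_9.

1st diffs: 23, 51, 91, 143.
2nd diffs: 28, 40, 52.
3rd diffs: 12, 12 (constant).
So x_n = 2n^3 + 2n^2 + 3n - 3.
Evaluating at n = 9 gives x_9 = 1644.

1644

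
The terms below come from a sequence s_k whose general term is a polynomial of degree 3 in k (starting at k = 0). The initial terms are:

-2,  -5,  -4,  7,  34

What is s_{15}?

3103

1st diffs: -3, 1, 11, 27.
2nd diffs: 4, 10, 16.
3rd diffs: 6, 6 (constant).
Newton forward-difference form: s_k = -2 + (-3)·C(k,1) + 4·C(k,2) + 6·C(k,3).
At k = 15: k = 15, so s_{15} = -2 - 45 + 420 + 2730 = 3103.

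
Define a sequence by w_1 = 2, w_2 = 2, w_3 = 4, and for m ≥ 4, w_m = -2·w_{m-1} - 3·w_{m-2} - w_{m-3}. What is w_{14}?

Iterate the recurrence:
w_4 = -16;  w_5 = 18;  w_6 = 8;  …;  w_{11} = 244;  w_{12} = 54;  w_{13} = -652;  w_{14} = 898.

898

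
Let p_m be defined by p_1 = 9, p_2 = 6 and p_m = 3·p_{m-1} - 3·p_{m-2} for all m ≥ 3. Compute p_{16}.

p_3 = -9;  p_4 = -45;  p_5 = -108;  …;  p_{13} = 6561;  p_{14} = 4374;  p_{15} = -6561;  p_{16} = -32805.

-32805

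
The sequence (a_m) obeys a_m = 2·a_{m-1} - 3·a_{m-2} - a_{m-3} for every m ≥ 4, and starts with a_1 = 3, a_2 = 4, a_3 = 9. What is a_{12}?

-2751

Iterate the recurrence:
a_4 = 3;  a_5 = -25;  a_6 = -68;  a_7 = -64;  a_8 = 101;  a_9 = 462;  a_{10} = 685;  a_{11} = -117;  a_{12} = -2751.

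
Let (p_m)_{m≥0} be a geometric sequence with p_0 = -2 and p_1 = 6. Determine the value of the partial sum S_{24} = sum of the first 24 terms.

Common ratio r = -3.
p_m = (-2)·(-3)^(m-0).
S = (-2)·((-3)^24 - 1)/(-3 - 1) = (-2)·(282429536481 - 1)/(-4) = 141214768240.

141214768240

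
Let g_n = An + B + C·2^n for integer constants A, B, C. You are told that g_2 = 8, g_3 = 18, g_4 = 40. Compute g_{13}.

At n = 2, 3, 4: 2A + B + 4C = 8; 3A + B + 8C = 18; 4A + B + 16C = 40.
Subtracting the first from the second: A + 4C = 10.
Subtracting the second from the third: A + 8C = 22.
Solving: C = 3, A = -2, then B = 0.
So g_n = -2·n + 0 + 3·2^n; at n=13 this is 24550.

24550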